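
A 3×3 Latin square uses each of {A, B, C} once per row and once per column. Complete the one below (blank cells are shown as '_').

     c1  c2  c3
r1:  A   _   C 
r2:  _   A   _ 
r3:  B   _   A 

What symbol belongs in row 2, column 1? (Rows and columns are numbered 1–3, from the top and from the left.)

At row 1, column 2: row 1 has {A,C}; column 2 has {A}; that leaves B.
At row 2, column 1: row 2 has {A}; column 1 has {A,B}; that leaves C.

C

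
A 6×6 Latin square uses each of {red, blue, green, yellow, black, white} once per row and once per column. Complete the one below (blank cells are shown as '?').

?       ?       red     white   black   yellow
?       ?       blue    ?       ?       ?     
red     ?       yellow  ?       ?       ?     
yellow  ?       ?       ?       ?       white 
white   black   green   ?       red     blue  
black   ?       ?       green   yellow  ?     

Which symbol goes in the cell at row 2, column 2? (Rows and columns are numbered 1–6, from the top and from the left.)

At row 2, column 1: row 2 has {blue}; column 1 has {red,yellow,black,white}; that leaves green.
At row 2, column 5: row 2 has {blue,green}; column 5 has {red,yellow,black}; that leaves white.
At row 4, column 3: row 4 has {yellow,white}; column 3 has {red,blue,green,yellow}; that leaves black.
At row 5, column 4: row 5 has {red,blue,green,black,white}; column 4 has {green,white}; that leaves yellow.
At row 6, column 3: row 6 has {green,yellow,black}; column 3 has {red,blue,green,yellow,black}; that leaves white.
At row 6, column 6: row 6 has {green,yellow,black,white}; column 6 has {blue,yellow,white}; that leaves red.
At row 1, column 1: row 1 has {red,yellow,black,white}; column 1 has {red,green,yellow,black,white}; that leaves blue.
At row 1, column 2: row 1 has {red,blue,yellow,black,white}; column 2 has {black}; that leaves green.
At row 2, column 6: row 2 has {blue,green,white}; column 6 has {red,blue,yellow,white}; that leaves black.
At row 3, column 6: row 3 has {red,yellow}; column 6 has {red,blue,yellow,black,white}; that leaves green.
At row 6, column 2: row 6 has {red,green,yellow,black,white}; column 2 has {green,black}; that leaves blue.
At row 2, column 4: row 2 has {blue,green,black,white}; column 4 has {green,yellow,white}; that leaves red.
At row 3, column 2: row 3 has {red,green,yellow}; column 2 has {blue,green,black}; that leaves white.
At row 3, column 5: row 3 has {red,green,yellow,white}; column 5 has {red,yellow,black,white}; that leaves blue.
At row 4, column 2: row 4 has {yellow,black,white}; column 2 has {blue,green,black,white}; that leaves red.
At row 4, column 4: row 4 has {red,yellow,black,white}; column 4 has {red,green,yellow,white}; that leaves blue.
At row 4, column 5: row 4 has {red,blue,yellow,black,white}; column 5 has {red,blue,yellow,black,white}; that leaves green.
At row 2, column 2: row 2 has {red,blue,green,black,white}; column 2 has {red,blue,green,black,white}; that leaves yellow.

yellow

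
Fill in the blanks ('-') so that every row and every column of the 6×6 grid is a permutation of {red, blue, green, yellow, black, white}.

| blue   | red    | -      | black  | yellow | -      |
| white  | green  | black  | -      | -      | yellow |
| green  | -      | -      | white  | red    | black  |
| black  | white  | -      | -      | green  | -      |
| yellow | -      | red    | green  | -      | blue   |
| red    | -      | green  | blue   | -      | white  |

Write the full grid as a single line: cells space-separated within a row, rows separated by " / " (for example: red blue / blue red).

blue red white black yellow green / white green black red blue yellow / green blue yellow white red black / black white blue yellow green red / yellow black red green white blue / red yellow green blue black white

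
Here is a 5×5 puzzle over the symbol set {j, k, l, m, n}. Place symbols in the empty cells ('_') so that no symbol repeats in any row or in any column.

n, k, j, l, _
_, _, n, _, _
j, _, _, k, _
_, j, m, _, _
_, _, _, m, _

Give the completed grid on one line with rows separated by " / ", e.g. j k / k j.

n k j l m / m l n j k / j m l k n / k j m n l / l n k m j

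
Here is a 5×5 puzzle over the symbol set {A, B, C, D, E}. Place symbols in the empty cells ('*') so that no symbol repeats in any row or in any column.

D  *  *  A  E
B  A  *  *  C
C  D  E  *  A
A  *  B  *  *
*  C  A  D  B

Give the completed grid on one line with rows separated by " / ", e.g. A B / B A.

At row 1, column 2: row 1 has {A,D,E}; column 2 has {A,C,D}; that leaves B.
At row 1, column 3: row 1 has {A,B,D,E}; column 3 has {A,B,E}; that leaves C.
At row 2, column 3: row 2 has {A,B,C}; column 3 has {A,B,C,E}; that leaves D.
At row 2, column 4: row 2 has {A,B,C,D}; column 4 has {A,D}; that leaves E.
At row 3, column 4: row 3 has {A,C,D,E}; column 4 has {A,D,E}; that leaves B.
At row 4, column 2: row 4 has {A,B}; column 2 has {A,B,C,D}; that leaves E.
At row 4, column 4: row 4 has {A,B,E}; column 4 has {A,B,D,E}; that leaves C.
At row 4, column 5: row 4 has {A,B,C,E}; column 5 has {A,B,C,E}; that leaves D.
At row 5, column 1: row 5 has {A,B,C,D}; column 1 has {A,B,C,D}; that leaves E.

D B C A E / B A D E C / C D E B A / A E B C D / E C A D B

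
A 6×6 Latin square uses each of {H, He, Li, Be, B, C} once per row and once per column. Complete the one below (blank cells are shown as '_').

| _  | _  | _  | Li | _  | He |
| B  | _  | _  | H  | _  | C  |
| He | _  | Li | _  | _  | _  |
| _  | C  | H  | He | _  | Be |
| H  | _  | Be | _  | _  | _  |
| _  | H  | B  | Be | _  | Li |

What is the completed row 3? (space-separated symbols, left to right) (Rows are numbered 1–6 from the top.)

He Be Li B C H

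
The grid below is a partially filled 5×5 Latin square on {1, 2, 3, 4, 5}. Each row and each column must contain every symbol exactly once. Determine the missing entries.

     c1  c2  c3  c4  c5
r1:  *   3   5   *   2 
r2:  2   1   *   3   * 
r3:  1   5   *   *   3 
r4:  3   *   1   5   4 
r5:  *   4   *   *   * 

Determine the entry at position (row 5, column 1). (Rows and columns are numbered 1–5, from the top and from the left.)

5

At row 1, column 1: row 1 has {2,3,5}; column 1 has {1,2,3}; that leaves 4.
At row 1, column 4: row 1 has {2,3,4,5}; column 4 has {3,5}; that leaves 1.
At row 2, column 3: row 2 has {1,2,3}; column 3 has {1,5}; that leaves 4.
At row 2, column 5: row 2 has {1,2,3,4}; column 5 has {2,3,4}; that leaves 5.
At row 3, column 3: row 3 has {1,3,5}; column 3 has {1,4,5}; that leaves 2.
At row 3, column 4: row 3 has {1,2,3,5}; column 4 has {1,3,5}; that leaves 4.
At row 4, column 2: row 4 has {1,3,4,5}; column 2 has {1,3,4,5}; that leaves 2.
At row 5, column 1: row 5 has {4}; column 1 has {1,2,3,4}; that leaves 5.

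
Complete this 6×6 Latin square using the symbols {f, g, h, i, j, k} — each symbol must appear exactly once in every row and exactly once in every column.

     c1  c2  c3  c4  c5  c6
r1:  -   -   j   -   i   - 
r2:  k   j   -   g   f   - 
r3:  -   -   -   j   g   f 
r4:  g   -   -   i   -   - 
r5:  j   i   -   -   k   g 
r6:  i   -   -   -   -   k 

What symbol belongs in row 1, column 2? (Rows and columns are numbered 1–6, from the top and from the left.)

g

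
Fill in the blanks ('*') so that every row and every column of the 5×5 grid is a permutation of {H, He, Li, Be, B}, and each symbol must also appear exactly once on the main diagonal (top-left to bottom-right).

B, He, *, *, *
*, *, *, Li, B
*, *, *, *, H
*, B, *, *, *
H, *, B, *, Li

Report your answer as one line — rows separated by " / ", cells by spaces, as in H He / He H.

B He Li H Be / He H Be Li B / Be Li He B H / Li B H Be He / H Be B He Li

At row 1, column 5: row 1 has {He,B}; column 5 has {H,Li,B}; that leaves Be.
At row 4, column 5: row 4 has {B}; column 5 has {H,Li,Be,B}; that leaves He.
At row 5, column 2: row 5 has {H,Li,B}; column 2 has {He,B}; that leaves Be.
At row 5, column 4: row 5 has {H,Li,Be,B}; column 4 has {Li}; that leaves He.
At row 1, column 4: row 1 has {He,Be,B}; column 4 has {He,Li}; that leaves H.
At row 2, column 2: row 2 has {Li,B}; column 2 has {He,Be,B}; the diagonal has {Li,B}; that leaves H.
At row 3, column 2: row 3 has {H}; column 2 has {H,He,Be,B}; that leaves Li.
At row 4, column 4: row 4 has {He,B}; column 4 has {H,He,Li}; the diagonal has {H,Li,B}; that leaves Be.
At row 1, column 3: row 1 has {H,He,Be,B}; column 3 has {B}; that leaves Li.
At row 3, column 3: row 3 has {H,Li}; column 3 has {Li,B}; the diagonal has {H,Li,Be,B}; that leaves He.
At row 3, column 4: row 3 has {H,He,Li}; column 4 has {H,He,Li,Be}; that leaves B.
At row 4, column 1: row 4 has {He,Be,B}; column 1 has {H,B}; that leaves Li.
At row 4, column 3: row 4 has {He,Li,Be,B}; column 3 has {He,Li,B}; that leaves H.
At row 2, column 3: row 2 has {H,Li,B}; column 3 has {H,He,Li,B}; that leaves Be.
At row 3, column 1: row 3 has {H,He,Li,B}; column 1 has {H,Li,B}; that leaves Be.
At row 2, column 1: row 2 has {H,Li,Be,B}; column 1 has {H,Li,Be,B}; that leaves He.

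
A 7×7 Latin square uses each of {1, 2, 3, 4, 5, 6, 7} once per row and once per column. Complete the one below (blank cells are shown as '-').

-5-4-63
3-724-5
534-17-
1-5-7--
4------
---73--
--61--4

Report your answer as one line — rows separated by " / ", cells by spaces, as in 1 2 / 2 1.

7 5 1 4 2 6 3 / 3 6 7 2 4 1 5 / 5 3 4 6 1 7 2 / 1 2 5 3 7 4 6 / 4 1 3 5 6 2 7 / 6 4 2 7 3 5 1 / 2 7 6 1 5 3 4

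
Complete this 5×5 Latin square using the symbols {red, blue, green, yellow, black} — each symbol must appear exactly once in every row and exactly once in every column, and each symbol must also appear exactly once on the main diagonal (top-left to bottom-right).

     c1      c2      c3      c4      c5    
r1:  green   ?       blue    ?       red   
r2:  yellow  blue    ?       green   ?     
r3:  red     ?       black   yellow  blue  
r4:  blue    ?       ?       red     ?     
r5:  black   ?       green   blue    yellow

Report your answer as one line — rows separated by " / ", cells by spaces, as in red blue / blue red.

green yellow blue black red / yellow blue red green black / red green black yellow blue / blue black yellow red green / black red green blue yellow

(r1,c4) = black
(r2,c3) = red
(r2,c5) = black
(r3,c2) = green
(r4,c3) = yellow
(r4,c5) = green
(r5,c2) = red
(r1,c2) = yellow
(r4,c2) = black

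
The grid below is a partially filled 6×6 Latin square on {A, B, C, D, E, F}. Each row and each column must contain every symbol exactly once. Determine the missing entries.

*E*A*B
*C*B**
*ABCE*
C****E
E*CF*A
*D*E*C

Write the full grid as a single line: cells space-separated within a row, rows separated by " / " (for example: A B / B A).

F E D A C B / A C E B F D / D A B C E F / C F A D B E / E B C F D A / B D F E A C

(r4,c4) = D
(r5,c2) = B
(r5,c5) = D
(r4,c2) = F
(r4,c3) = A
(r4,c5) = B
(r6,c3) = F
(r6,c5) = A
(r1,c3) = D
(r2,c3) = E
(r2,c5) = F
(r2,c6) = D
(r3,c6) = F
(r6,c1) = B
(r1,c1) = F
(r1,c5) = C
(r2,c1) = A
(r3,c1) = D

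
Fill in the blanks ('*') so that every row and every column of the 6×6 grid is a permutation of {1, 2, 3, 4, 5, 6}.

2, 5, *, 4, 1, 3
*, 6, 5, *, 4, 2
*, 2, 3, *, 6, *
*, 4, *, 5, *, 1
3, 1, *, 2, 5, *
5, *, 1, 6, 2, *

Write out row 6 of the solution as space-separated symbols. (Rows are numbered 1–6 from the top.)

(r1,c3) = 6
(r2,c1) = 1
(r2,c4) = 3
(r3,c1) = 4
(r3,c4) = 1
(r3,c6) = 5
(r4,c1) = 6
(r4,c3) = 2
(r4,c5) = 3
(r5,c3) = 4
(r5,c6) = 6
(r6,c2) = 3
(r6,c6) = 4

5 3 1 6 2 4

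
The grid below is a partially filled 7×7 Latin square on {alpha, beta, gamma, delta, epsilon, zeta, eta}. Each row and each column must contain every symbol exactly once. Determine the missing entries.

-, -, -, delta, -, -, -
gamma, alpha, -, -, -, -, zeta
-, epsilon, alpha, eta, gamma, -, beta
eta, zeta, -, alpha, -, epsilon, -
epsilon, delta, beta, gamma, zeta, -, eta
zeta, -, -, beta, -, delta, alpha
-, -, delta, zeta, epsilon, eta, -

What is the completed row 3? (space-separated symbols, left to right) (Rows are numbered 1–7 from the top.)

(r2,c4): row 2 has {alpha,gamma,zeta}; column 4 has {alpha,beta,gamma,delta,zeta,eta}, so it must be epsilon.
(r2,c6): row 2 has {alpha,gamma,epsilon,zeta}; column 6 has {delta,epsilon,eta}, so it must be beta.
(r3,c1): row 3 has {alpha,beta,gamma,epsilon,eta}; column 1 has {gamma,epsilon,zeta,eta}, so it must be delta.
(r3,c6): row 3 has {alpha,beta,gamma,delta,epsilon,eta}; column 6 has {beta,delta,epsilon,eta}, so it must be zeta.

delta epsilon alpha eta gamma zeta beta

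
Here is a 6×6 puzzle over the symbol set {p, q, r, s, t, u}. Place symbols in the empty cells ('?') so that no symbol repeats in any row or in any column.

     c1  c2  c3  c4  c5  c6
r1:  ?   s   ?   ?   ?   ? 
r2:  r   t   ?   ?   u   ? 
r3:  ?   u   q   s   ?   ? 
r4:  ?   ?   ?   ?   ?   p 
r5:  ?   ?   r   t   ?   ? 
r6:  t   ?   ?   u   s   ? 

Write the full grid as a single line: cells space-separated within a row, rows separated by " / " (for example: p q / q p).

q s t r p u / r t s p u q / p u q s r t / s r u q t p / u p r t q s / t q p u s r

Cell (r3,c1): row 3 has {q,s,u}; column 1 has {r,t} → p.
Cell (r6,c3): row 6 has {s,t,u}; column 3 has {q,r} → p.
Cell (r2,c3): row 2 has {r,t,u}; column 3 has {p,q,r} → s.
Cell (r2,c6): row 2 has {r,s,t,u}; column 6 has {p} → q.
Cell (r6,c6): row 6 has {p,s,t,u}; column 6 has {p,q} → r.
Cell (r2,c4): row 2 has {q,r,s,t,u}; column 4 has {s,t,u} → p.
Cell (r3,c6): row 3 has {p,q,s,u}; column 6 has {p,q,r} → t.
Cell (r6,c2): row 6 has {p,r,s,t,u}; column 2 has {s,t,u} → q.
Cell (r1,c6): row 1 has {s}; column 6 has {p,q,r,t} → u.
Cell (r3,c5): row 3 has {p,q,s,t,u}; column 5 has {s,u} → r.
Cell (r4,c2): row 4 has {p}; column 2 has {q,s,t,u} → r.
Cell (r4,c4): row 4 has {p,r}; column 4 has {p,s,t,u} → q.
Cell (r4,c5): row 4 has {p,q,r}; column 5 has {r,s,u} → t.
Cell (r5,c2): row 5 has {r,t}; column 2 has {q,r,s,t,u} → p.
Cell (r5,c5): row 5 has {p,r,t}; column 5 has {r,s,t,u} → q.
Cell (r5,c6): row 5 has {p,q,r,t}; column 6 has {p,q,r,t,u} → s.
Cell (r1,c1): row 1 has {s,u}; column 1 has {p,r,t} → q.
Cell (r1,c3): row 1 has {q,s,u}; column 3 has {p,q,r,s} → t.
Cell (r1,c4): row 1 has {q,s,t,u}; column 4 has {p,q,s,t,u} → r.
Cell (r1,c5): row 1 has {q,r,s,t,u}; column 5 has {q,r,s,t,u} → p.
Cell (r4,c3): row 4 has {p,q,r,t}; column 3 has {p,q,r,s,t} → u.
Cell (r5,c1): row 5 has {p,q,r,s,t}; column 1 has {p,q,r,t} → u.
Cell (r4,c1): row 4 has {p,q,r,t,u}; column 1 has {p,q,r,t,u} → s.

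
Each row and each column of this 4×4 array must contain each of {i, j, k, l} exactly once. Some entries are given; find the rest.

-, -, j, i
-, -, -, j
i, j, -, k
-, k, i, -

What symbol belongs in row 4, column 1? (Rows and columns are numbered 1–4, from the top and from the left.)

j

(r1,c2) = l
(r2,c2) = i
(r3,c3) = l
(r4,c4) = l
(r1,c1) = k
(r2,c1) = l
(r2,c3) = k
(r4,c1) = j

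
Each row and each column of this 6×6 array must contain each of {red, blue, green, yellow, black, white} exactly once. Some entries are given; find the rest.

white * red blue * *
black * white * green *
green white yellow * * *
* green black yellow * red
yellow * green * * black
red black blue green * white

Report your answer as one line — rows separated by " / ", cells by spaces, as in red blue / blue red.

white yellow red blue black green / black blue white red green yellow / green white yellow black red blue / blue green black yellow white red / yellow red green white blue black / red black blue green yellow white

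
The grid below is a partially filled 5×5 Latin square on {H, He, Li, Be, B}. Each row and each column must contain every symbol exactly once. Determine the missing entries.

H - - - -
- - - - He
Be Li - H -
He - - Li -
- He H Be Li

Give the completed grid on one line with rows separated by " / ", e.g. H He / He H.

(r2,c4): row 2 has {He}; column 4 has {H,Li,Be}, so it must be B.
(r3,c5): row 3 has {H,Li,Be}; column 5 has {He,Li}, so it must be B.
(r5,c1): row 5 has {H,He,Li,Be}; column 1 has {H,He,Be}, so it must be B.
(r1,c4): row 1 has {H}; column 4 has {H,Li,Be,B}, so it must be He.
(r1,c5): row 1 has {H,He}; column 5 has {He,Li,B}, so it must be Be.
(r2,c1): row 2 has {He,B}; column 1 has {H,He,Be,B}, so it must be Li.
(r2,c3): row 2 has {He,Li,B}; column 3 has {H}, so it must be Be.
(r3,c3): row 3 has {H,Li,Be,B}; column 3 has {H,Be}, so it must be He.
(r4,c3): row 4 has {He,Li}; column 3 has {H,He,Be}, so it must be B.
(r4,c5): row 4 has {He,Li,B}; column 5 has {He,Li,Be,B}, so it must be H.
(r1,c2): row 1 has {H,He,Be}; column 2 has {He,Li}, so it must be B.
(r1,c3): row 1 has {H,He,Be,B}; column 3 has {H,He,Be,B}, so it must be Li.
(r2,c2): row 2 has {He,Li,Be,B}; column 2 has {He,Li,B}, so it must be H.
(r4,c2): row 4 has {H,He,Li,B}; column 2 has {H,He,Li,B}, so it must be Be.

H B Li He Be / Li H Be B He / Be Li He H B / He Be B Li H / B He H Be Li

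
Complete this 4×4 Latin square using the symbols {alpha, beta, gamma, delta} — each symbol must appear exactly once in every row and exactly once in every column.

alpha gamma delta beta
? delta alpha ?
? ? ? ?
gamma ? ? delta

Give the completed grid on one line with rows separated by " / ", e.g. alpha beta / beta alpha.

(r2,c1): row 2 has {alpha,delta}; column 1 has {alpha,gamma}, so it must be beta.
(r2,c4): row 2 has {alpha,beta,delta}; column 4 has {beta,delta}, so it must be gamma.
(r3,c1): row 3 is empty so far; column 1 has {alpha,beta,gamma}, so it must be delta.
(r3,c4): row 3 has {delta}; column 4 has {beta,gamma,delta}, so it must be alpha.
(r4,c3): row 4 has {gamma,delta}; column 3 has {alpha,delta}, so it must be beta.
(r3,c2): row 3 has {alpha,delta}; column 2 has {gamma,delta}, so it must be beta.
(r3,c3): row 3 has {alpha,beta,delta}; column 3 has {alpha,beta,delta}, so it must be gamma.
(r4,c2): row 4 has {beta,gamma,delta}; column 2 has {beta,gamma,delta}, so it must be alpha.

alpha gamma delta beta / beta delta alpha gamma / delta beta gamma alpha / gamma alpha beta delta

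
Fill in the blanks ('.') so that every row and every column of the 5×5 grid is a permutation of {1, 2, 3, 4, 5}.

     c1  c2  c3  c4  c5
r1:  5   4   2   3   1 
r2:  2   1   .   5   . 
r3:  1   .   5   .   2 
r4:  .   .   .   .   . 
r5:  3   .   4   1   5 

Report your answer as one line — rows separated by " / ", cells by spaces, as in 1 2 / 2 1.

(r2,c3): row 2 has {1,2,5}; column 3 has {2,4,5}, so it must be 3.
(r2,c5): row 2 has {1,2,3,5}; column 5 has {1,2,5}, so it must be 4.
(r3,c2): row 3 has {1,2,5}; column 2 has {1,4}, so it must be 3.
(r3,c4): row 3 has {1,2,3,5}; column 4 has {1,3,5}, so it must be 4.
(r4,c1): row 4 is empty so far; column 1 has {1,2,3,5}, so it must be 4.
(r4,c3): row 4 has {4}; column 3 has {2,3,4,5}, so it must be 1.
(r4,c4): row 4 has {1,4}; column 4 has {1,3,4,5}, so it must be 2.
(r4,c5): row 4 has {1,2,4}; column 5 has {1,2,4,5}, so it must be 3.
(r5,c2): row 5 has {1,3,4,5}; column 2 has {1,3,4}, so it must be 2.
(r4,c2): row 4 has {1,2,3,4}; column 2 has {1,2,3,4}, so it must be 5.

5 4 2 3 1 / 2 1 3 5 4 / 1 3 5 4 2 / 4 5 1 2 3 / 3 2 4 1 5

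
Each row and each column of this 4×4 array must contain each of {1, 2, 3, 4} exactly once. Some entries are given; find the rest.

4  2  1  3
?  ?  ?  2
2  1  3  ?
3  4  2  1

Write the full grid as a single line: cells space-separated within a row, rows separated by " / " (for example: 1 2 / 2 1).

4 2 1 3 / 1 3 4 2 / 2 1 3 4 / 3 4 2 1

At row 2, column 1: row 2 has {2}; column 1 has {2,3,4}; that leaves 1.
At row 2, column 2: row 2 has {1,2}; column 2 has {1,2,4}; that leaves 3.
At row 2, column 3: row 2 has {1,2,3}; column 3 has {1,2,3}; that leaves 4.
At row 3, column 4: row 3 has {1,2,3}; column 4 has {1,2,3}; that leaves 4.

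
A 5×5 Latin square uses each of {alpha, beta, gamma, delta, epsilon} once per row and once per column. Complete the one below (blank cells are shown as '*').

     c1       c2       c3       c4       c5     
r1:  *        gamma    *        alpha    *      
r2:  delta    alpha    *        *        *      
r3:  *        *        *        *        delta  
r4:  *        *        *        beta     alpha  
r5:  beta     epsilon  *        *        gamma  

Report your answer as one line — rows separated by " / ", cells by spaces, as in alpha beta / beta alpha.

epsilon gamma delta alpha beta / delta alpha beta gamma epsilon / alpha beta gamma epsilon delta / gamma delta epsilon beta alpha / beta epsilon alpha delta gamma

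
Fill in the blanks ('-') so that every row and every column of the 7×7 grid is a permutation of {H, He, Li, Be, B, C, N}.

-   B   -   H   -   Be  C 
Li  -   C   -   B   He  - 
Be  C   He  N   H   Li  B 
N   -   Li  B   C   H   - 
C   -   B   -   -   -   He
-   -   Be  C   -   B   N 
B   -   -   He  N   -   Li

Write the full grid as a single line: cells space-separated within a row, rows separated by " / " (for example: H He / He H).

At row 1, column 1: row 1 has {H,Be,B,C}; column 1 has {Li,Be,B,C,N}; that leaves He.
At row 1, column 3: row 1 has {H,He,Be,B,C}; column 3 has {He,Li,Be,B,C}; that leaves N.
At row 1, column 5: row 1 has {H,He,Be,B,C,N}; column 5 has {H,B,C,N}; that leaves Li.
At row 2, column 4: row 2 has {He,Li,B,C}; column 4 has {H,He,B,C,N}; that leaves Be.
At row 2, column 7: row 2 has {He,Li,Be,B,C}; column 7 has {He,Li,B,C,N}; that leaves H.
At row 4, column 7: row 4 has {H,Li,B,C,N}; column 7 has {H,He,Li,B,C,N}; that leaves Be.
At row 5, column 4: row 5 has {He,B,C}; column 4 has {H,He,Be,B,C,N}; that leaves Li.
At row 5, column 5: row 5 has {He,Li,B,C}; column 5 has {H,Li,B,C,N}; that leaves Be.
At row 5, column 6: row 5 has {He,Li,Be,B,C}; column 6 has {H,He,Li,Be,B}; that leaves N.
At row 6, column 1: row 6 has {Be,B,C,N}; column 1 has {He,Li,Be,B,C,N}; that leaves H.
At row 6, column 5: row 6 has {H,Be,B,C,N}; column 5 has {H,Li,Be,B,C,N}; that leaves He.
At row 7, column 3: row 7 has {He,Li,B,N}; column 3 has {He,Li,Be,B,C,N}; that leaves H.
At row 7, column 6: row 7 has {H,He,Li,B,N}; column 6 has {H,He,Li,Be,B,N}; that leaves C.
At row 2, column 2: row 2 has {H,He,Li,Be,B,C}; column 2 has {B,C}; that leaves N.
At row 4, column 2: row 4 has {H,Li,Be,B,C,N}; column 2 has {B,C,N}; that leaves He.
At row 5, column 2: row 5 has {He,Li,Be,B,C,N}; column 2 has {He,B,C,N}; that leaves H.
At row 6, column 2: row 6 has {H,He,Be,B,C,N}; column 2 has {H,He,B,C,N}; that leaves Li.
At row 7, column 2: row 7 has {H,He,Li,B,C,N}; column 2 has {H,He,Li,B,C,N}; that leaves Be.

He B N H Li Be C / Li N C Be B He H / Be C He N H Li B / N He Li B C H Be / C H B Li Be N He / H Li Be C He B N / B Be H He N C Li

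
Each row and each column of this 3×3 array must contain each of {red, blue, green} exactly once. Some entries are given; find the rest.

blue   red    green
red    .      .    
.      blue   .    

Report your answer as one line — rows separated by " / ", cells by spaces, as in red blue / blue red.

blue red green / red green blue / green blue red

At row 2, column 2: row 2 has {red}; column 2 has {red,blue}; that leaves green.
At row 2, column 3: row 2 has {red,green}; column 3 has {green}; that leaves blue.
At row 3, column 1: row 3 has {blue}; column 1 has {red,blue}; that leaves green.
At row 3, column 3: row 3 has {blue,green}; column 3 has {blue,green}; that leaves red.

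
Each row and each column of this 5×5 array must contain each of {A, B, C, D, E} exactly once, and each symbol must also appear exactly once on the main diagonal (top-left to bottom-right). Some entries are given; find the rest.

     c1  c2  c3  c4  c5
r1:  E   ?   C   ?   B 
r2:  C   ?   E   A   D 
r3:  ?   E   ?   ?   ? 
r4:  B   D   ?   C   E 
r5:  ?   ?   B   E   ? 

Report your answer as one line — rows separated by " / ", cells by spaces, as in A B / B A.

E A C D B / C B E A D / A E D B C / B D A C E / D C B E A

Cell (r1,c2): row 1 has {B,C,E}; column 2 has {D,E} → A.
Cell (r1,c4): row 1 has {A,B,C,E}; column 4 has {A,C,E} → D.
Cell (r2,c2): row 2 has {A,C,D,E}; column 2 has {A,D,E}; the diagonal has {C,E} → B.
Cell (r3,c4): row 3 has {E}; column 4 has {A,C,D,E} → B.
Cell (r4,c3): row 4 has {B,C,D,E}; column 3 has {B,C,E} → A.
Cell (r5,c2): row 5 has {B,E}; column 2 has {A,B,D,E} → C.
Cell (r5,c5): row 5 has {B,C,E}; column 5 has {B,D,E}; the diagonal has {B,C,E} → A.
Cell (r3,c3): row 3 has {B,E}; column 3 has {A,B,C,E}; the diagonal has {A,B,C,E} → D.
Cell (r3,c5): row 3 has {B,D,E}; column 5 has {A,B,D,E} → C.
Cell (r5,c1): row 5 has {A,B,C,E}; column 1 has {B,C,E} → D.
Cell (r3,c1): row 3 has {B,C,D,E}; column 1 has {B,C,D,E} → A.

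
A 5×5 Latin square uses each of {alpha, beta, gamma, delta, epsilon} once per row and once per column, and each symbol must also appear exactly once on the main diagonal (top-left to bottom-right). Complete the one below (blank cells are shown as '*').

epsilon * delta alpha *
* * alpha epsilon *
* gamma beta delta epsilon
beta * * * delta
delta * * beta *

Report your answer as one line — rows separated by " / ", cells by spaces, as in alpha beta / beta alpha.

epsilon beta delta alpha gamma / gamma delta alpha epsilon beta / alpha gamma beta delta epsilon / beta alpha epsilon gamma delta / delta epsilon gamma beta alpha

(r1,c2) = beta
(r1,c5) = gamma
(r2,c1) = gamma
(r2,c2) = delta
(r2,c5) = beta
(r3,c1) = alpha
(r4,c4) = gamma
(r5,c5) = alpha
(r4,c3) = epsilon
(r5,c2) = epsilon
(r5,c3) = gamma
(r4,c2) = alpha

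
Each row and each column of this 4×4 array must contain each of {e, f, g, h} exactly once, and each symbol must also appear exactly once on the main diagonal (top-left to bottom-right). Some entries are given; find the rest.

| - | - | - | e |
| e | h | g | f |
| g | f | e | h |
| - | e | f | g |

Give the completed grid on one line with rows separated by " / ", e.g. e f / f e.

Cell (r1,c1): row 1 has {e}; column 1 has {e,g}; the diagonal has {e,g,h} → f.
Cell (r1,c2): row 1 has {e,f}; column 2 has {e,f,h} → g.
Cell (r1,c3): row 1 has {e,f,g}; column 3 has {e,f,g} → h.
Cell (r4,c1): row 4 has {e,f,g}; column 1 has {e,f,g} → h.

f g h e / e h g f / g f e h / h e f g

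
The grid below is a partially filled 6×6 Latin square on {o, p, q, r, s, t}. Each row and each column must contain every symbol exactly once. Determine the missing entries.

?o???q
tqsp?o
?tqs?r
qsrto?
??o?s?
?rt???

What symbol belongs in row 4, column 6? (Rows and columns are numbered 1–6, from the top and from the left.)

p

(r1,c3) = p
(r1,c4) = r
(r1,c5) = t
(r2,c5) = r
(r3,c5) = p
(r4,c6) = p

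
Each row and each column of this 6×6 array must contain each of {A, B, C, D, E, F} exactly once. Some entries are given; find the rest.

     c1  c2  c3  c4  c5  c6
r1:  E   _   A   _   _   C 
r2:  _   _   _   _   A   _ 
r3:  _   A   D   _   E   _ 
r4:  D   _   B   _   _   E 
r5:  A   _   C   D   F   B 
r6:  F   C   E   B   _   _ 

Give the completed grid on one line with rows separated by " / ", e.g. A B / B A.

row 1 has {A,C,E}; column 4 has {B,D} — only F is left for (r1,c4).
row 2 has {A}; column 3 has {A,B,C,D,E} — only F is left for (r2,c3).
row 2 has {A,F}; column 6 has {B,C,E} — only D is left for (r2,c6).
row 3 has {A,D,E}; column 4 has {B,D,F} — only C is left for (r3,c4).
row 3 has {A,C,D,E}; column 6 has {B,C,D,E} — only F is left for (r3,c6).
row 4 has {B,D,E}; column 2 has {A,C} — only F is left for (r4,c2).
row 4 has {B,D,E,F}; column 4 has {B,C,D,F} — only A is left for (r4,c4).
row 4 has {A,B,D,E,F}; column 5 has {A,E,F} — only C is left for (r4,c5).
row 5 has {A,B,C,D,F}; column 2 has {A,C,F} — only E is left for (r5,c2).
row 6 has {B,C,E,F}; column 5 has {A,C,E,F} — only D is left for (r6,c5).
row 6 has {B,C,D,E,F}; column 6 has {B,C,D,E,F} — only A is left for (r6,c6).
row 1 has {A,C,E,F}; column 5 has {A,C,D,E,F} — only B is left for (r1,c5).
row 2 has {A,D,F}; column 2 has {A,C,E,F} — only B is left for (r2,c2).
row 2 has {A,B,D,F}; column 4 has {A,B,C,D,F} — only E is left for (r2,c4).
row 3 has {A,C,D,E,F}; column 1 has {A,D,E,F} — only B is left for (r3,c1).
row 1 has {A,B,C,E,F}; column 2 has {A,B,C,E,F} — only D is left for (r1,c2).
row 2 has {A,B,D,E,F}; column 1 has {A,B,D,E,F} — only C is left for (r2,c1).

E D A F B C / C B F E A D / B A D C E F / D F B A C E / A E C D F B / F C E B D A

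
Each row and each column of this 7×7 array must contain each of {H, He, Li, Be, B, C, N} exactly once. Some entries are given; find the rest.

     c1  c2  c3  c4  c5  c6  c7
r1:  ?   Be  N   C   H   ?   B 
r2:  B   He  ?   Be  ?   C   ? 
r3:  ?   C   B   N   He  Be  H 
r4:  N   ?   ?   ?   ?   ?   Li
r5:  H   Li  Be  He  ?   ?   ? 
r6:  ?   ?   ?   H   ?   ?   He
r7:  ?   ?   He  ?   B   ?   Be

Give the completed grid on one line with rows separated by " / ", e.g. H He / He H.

He Be N C H Li B / B He H Be Li C N / Li C B N He Be H / N H C B Be He Li / H Li Be He N B C / Be B Li H C N He / C N He Li B H Be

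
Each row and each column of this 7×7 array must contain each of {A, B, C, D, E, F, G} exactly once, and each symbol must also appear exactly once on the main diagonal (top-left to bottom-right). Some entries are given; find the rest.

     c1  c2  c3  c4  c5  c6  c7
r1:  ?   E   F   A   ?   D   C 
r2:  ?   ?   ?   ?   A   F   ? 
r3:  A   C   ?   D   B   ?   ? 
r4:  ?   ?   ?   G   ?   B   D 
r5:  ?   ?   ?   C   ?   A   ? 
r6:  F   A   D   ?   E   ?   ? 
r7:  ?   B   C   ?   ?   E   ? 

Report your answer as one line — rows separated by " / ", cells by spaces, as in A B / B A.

B E F A G D C / C D G E A F B / A C E D B G F / E F A G C B D / D G B C F A E / F A D B E C G / G B C F D E A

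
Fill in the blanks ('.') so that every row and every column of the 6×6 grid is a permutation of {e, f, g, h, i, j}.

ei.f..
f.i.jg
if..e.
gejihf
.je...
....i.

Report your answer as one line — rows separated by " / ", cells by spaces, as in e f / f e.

(r1,c5) = g
(r2,c2) = h
(r2,c4) = e
(r5,c1) = h
(r5,c4) = g
(r5,c5) = f
(r5,c6) = i
(r6,c1) = j
(r6,c2) = g
(r6,c4) = h
(r6,c6) = e
(r1,c3) = h
(r1,c6) = j
(r3,c3) = g
(r3,c4) = j
(r3,c6) = h
(r6,c3) = f

e i h f g j / f h i e j g / i f g j e h / g e j i h f / h j e g f i / j g f h i e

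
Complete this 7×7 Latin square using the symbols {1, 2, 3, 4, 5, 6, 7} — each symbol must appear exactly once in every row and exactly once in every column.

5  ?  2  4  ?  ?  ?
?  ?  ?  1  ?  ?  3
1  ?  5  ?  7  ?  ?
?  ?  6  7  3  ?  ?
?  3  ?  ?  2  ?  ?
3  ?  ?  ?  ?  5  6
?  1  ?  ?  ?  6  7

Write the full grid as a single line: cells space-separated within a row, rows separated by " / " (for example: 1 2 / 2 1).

(r1,c7): row 1 has {2,4,5}; column 7 has {3,6,7}, so it must be 1.
(r6,c4): row 6 has {3,5,6}; column 4 has {1,4,7}, so it must be 2.
(r1,c5): row 1 has {1,2,4,5}; column 5 has {2,3,7}, so it must be 6.
(r1,c2): row 1 has {1,2,4,5,6}; column 2 has {1,3}, so it must be 7.
(r1,c6): row 1 has {1,2,4,5,6,7}; column 6 has {5,6}, so it must be 3.
(r6,c2): row 6 has {2,3,5,6}; column 2 has {1,3,7}, so it must be 4.
(r6,c5): row 6 has {2,3,4,5,6}; column 5 has {2,3,6,7}, so it must be 1.
(r6,c3): row 6 has {1,2,3,4,5,6}; column 3 has {2,5,6}, so it must be 7.
(r2,c3): row 2 has {1,3}; column 3 has {2,5,6,7}, so it must be 4.
(r2,c5): row 2 has {1,3,4}; column 5 has {1,2,3,6,7}, so it must be 5.
(r5,c3): row 5 has {2,3}; column 3 has {2,4,5,6,7}, so it must be 1.
(r7,c3): row 7 has {1,6,7}; column 3 has {1,2,4,5,6,7}, so it must be 3.
(r7,c4): row 7 has {1,3,6,7}; column 4 has {1,2,4,7}, so it must be 5.
(r7,c5): row 7 has {1,3,5,6,7}; column 5 has {1,2,3,5,6,7}, so it must be 4.
(r5,c4): row 5 has {1,2,3}; column 4 has {1,2,4,5,7}, so it must be 6.
(r7,c1): row 7 has {1,3,4,5,6,7}; column 1 has {1,3,5}, so it must be 2.
(r3,c4): row 3 has {1,5,7}; column 4 has {1,2,4,5,6,7}, so it must be 3.
(r4,c1): row 4 has {3,6,7}; column 1 has {1,2,3,5}, so it must be 4.
(r5,c1): row 5 has {1,2,3,6}; column 1 has {1,2,3,4,5}, so it must be 7.
(r5,c6): row 5 has {1,2,3,6,7}; column 6 has {3,5,6}, so it must be 4.
(r5,c7): row 5 has {1,2,3,4,6,7}; column 7 has {1,3,6,7}, so it must be 5.
(r2,c1): row 2 has {1,3,4,5}; column 1 has {1,2,3,4,5,7}, so it must be 6.
(r2,c2): row 2 has {1,3,4,5,6}; column 2 has {1,3,4,7}, so it must be 2.
(r2,c6): row 2 has {1,2,3,4,5,6}; column 6 has {3,4,5,6}, so it must be 7.
(r3,c2): row 3 has {1,3,5,7}; column 2 has {1,2,3,4,7}, so it must be 6.
(r3,c6): row 3 has {1,3,5,6,7}; column 6 has {3,4,5,6,7}, so it must be 2.
(r3,c7): row 3 has {1,2,3,5,6,7}; column 7 has {1,3,5,6,7}, so it must be 4.
(r4,c2): row 4 has {3,4,6,7}; column 2 has {1,2,3,4,6,7}, so it must be 5.
(r4,c6): row 4 has {3,4,5,6,7}; column 6 has {2,3,4,5,6,7}, so it must be 1.
(r4,c7): row 4 has {1,3,4,5,6,7}; column 7 has {1,3,4,5,6,7}, so it must be 2.

5 7 2 4 6 3 1 / 6 2 4 1 5 7 3 / 1 6 5 3 7 2 4 / 4 5 6 7 3 1 2 / 7 3 1 6 2 4 5 / 3 4 7 2 1 5 6 / 2 1 3 5 4 6 7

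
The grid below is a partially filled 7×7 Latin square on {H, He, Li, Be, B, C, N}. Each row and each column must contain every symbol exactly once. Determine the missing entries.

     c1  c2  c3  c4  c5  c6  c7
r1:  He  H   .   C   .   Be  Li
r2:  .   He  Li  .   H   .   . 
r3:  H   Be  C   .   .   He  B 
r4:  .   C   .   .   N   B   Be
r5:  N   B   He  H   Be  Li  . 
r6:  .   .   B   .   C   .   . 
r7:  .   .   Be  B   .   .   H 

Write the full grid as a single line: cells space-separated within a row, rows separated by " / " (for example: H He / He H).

At row 1, column 3: row 1 has {H,He,Li,Be,C}; column 3 has {He,Li,Be,B,C}; that leaves N.
At row 1, column 5: row 1 has {H,He,Li,Be,C,N}; column 5 has {H,Be,C,N}; that leaves B.
At row 3, column 5: row 3 has {H,He,Be,B,C}; column 5 has {H,Be,B,C,N}; that leaves Li.
At row 4, column 1: row 4 has {Be,B,C,N}; column 1 has {H,He,N}; that leaves Li.
At row 4, column 3: row 4 has {Li,Be,B,C,N}; column 3 has {He,Li,Be,B,C,N}; that leaves H.
At row 4, column 4: row 4 has {H,Li,Be,B,C,N}; column 4 has {H,B,C}; that leaves He.
At row 5, column 7: row 5 has {H,He,Li,Be,B,N}; column 7 has {H,Li,Be,B}; that leaves C.
At row 6, column 1: row 6 has {B,C}; column 1 has {H,He,Li,N}; that leaves Be.
At row 7, column 1: row 7 has {H,Be,B}; column 1 has {H,He,Li,Be,N}; that leaves C.
At row 7, column 5: row 7 has {H,Be,B,C}; column 5 has {H,Li,Be,B,C,N}; that leaves He.
At row 7, column 6: row 7 has {H,He,Be,B,C}; column 6 has {He,Li,Be,B}; that leaves N.
At row 2, column 1: row 2 has {H,He,Li}; column 1 has {H,He,Li,Be,C,N}; that leaves B.
At row 2, column 6: row 2 has {H,He,Li,B}; column 6 has {He,Li,Be,B,N}; that leaves C.
At row 2, column 7: row 2 has {H,He,Li,B,C}; column 7 has {H,Li,Be,B,C}; that leaves N.
At row 3, column 4: row 3 has {H,He,Li,Be,B,C}; column 4 has {H,He,B,C}; that leaves N.
At row 6, column 4: row 6 has {Be,B,C}; column 4 has {H,He,B,C,N}; that leaves Li.
At row 6, column 6: row 6 has {Li,Be,B,C}; column 6 has {He,Li,Be,B,C,N}; that leaves H.
At row 6, column 7: row 6 has {H,Li,Be,B,C}; column 7 has {H,Li,Be,B,C,N}; that leaves He.
At row 7, column 2: row 7 has {H,He,Be,B,C,N}; column 2 has {H,He,Be,B,C}; that leaves Li.
At row 2, column 4: row 2 has {H,He,Li,B,C,N}; column 4 has {H,He,Li,B,C,N}; that leaves Be.
At row 6, column 2: row 6 has {H,He,Li,Be,B,C}; column 2 has {H,He,Li,Be,B,C}; that leaves N.

He H N C B Be Li / B He Li Be H C N / H Be C N Li He B / Li C H He N B Be / N B He H Be Li C / Be N B Li C H He / C Li Be B He N H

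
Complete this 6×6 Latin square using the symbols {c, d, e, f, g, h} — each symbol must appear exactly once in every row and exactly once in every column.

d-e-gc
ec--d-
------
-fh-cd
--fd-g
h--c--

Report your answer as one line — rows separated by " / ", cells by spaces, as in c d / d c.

d h e f g c / e c g h d f / f d c g e h / g f h e c d / c e f d h g / h g d c f e

(r1,c2): row 1 has {c,d,e,g}; column 2 has {c,f}, so it must be h.
(r1,c4): row 1 has {c,d,e,g,h}; column 4 has {c,d}, so it must be f.
(r2,c3): row 2 has {c,d,e}; column 3 has {e,f,h}, so it must be g.
(r2,c4): row 2 has {c,d,e,g}; column 4 has {c,d,f}, so it must be h.
(r2,c6): row 2 has {c,d,e,g,h}; column 6 has {c,d,g}, so it must be f.
(r4,c1): row 4 has {c,d,f,h}; column 1 has {d,e,h}, so it must be g.
(r4,c4): row 4 has {c,d,f,g,h}; column 4 has {c,d,f,h}, so it must be e.
(r5,c1): row 5 has {d,f,g}; column 1 has {d,e,g,h}, so it must be c.
(r5,c2): row 5 has {c,d,f,g}; column 2 has {c,f,h}, so it must be e.
(r5,c5): row 5 has {c,d,e,f,g}; column 5 has {c,d,g}, so it must be h.
(r6,c3): row 6 has {c,h}; column 3 has {e,f,g,h}, so it must be d.
(r6,c6): row 6 has {c,d,h}; column 6 has {c,d,f,g}, so it must be e.
(r3,c1): row 3 is empty so far; column 1 has {c,d,e,g,h}, so it must be f.
(r3,c3): row 3 has {f}; column 3 has {d,e,f,g,h}, so it must be c.
(r3,c4): row 3 has {c,f}; column 4 has {c,d,e,f,h}, so it must be g.
(r3,c5): row 3 has {c,f,g}; column 5 has {c,d,g,h}, so it must be e.
(r3,c6): row 3 has {c,e,f,g}; column 6 has {c,d,e,f,g}, so it must be h.
(r6,c2): row 6 has {c,d,e,h}; column 2 has {c,e,f,h}, so it must be g.
(r6,c5): row 6 has {c,d,e,g,h}; column 5 has {c,d,e,g,h}, so it must be f.
(r3,c2): row 3 has {c,e,f,g,h}; column 2 has {c,e,f,g,h}, so it must be d.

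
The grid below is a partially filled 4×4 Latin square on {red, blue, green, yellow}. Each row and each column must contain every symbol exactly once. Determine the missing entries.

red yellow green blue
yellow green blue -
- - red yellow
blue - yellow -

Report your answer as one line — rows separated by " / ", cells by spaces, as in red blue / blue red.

red yellow green blue / yellow green blue red / green blue red yellow / blue red yellow green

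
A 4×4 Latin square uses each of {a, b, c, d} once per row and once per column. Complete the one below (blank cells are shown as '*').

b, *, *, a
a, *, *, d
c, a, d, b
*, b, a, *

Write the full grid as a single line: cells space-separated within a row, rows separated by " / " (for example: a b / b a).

b d c a / a c b d / c a d b / d b a c

(r1,c3): row 1 has {a,b}; column 3 has {a,d}, so it must be c.
(r2,c2): row 2 has {a,d}; column 2 has {a,b}, so it must be c.
(r2,c3): row 2 has {a,c,d}; column 3 has {a,c,d}, so it must be b.
(r4,c1): row 4 has {a,b}; column 1 has {a,b,c}, so it must be d.
(r4,c4): row 4 has {a,b,d}; column 4 has {a,b,d}, so it must be c.
(r1,c2): row 1 has {a,b,c}; column 2 has {a,b,c}, so it must be d.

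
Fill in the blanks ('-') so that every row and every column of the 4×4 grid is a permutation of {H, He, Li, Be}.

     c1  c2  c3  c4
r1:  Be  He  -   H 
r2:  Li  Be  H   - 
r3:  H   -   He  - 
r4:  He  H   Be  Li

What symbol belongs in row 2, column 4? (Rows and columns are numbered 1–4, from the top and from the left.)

He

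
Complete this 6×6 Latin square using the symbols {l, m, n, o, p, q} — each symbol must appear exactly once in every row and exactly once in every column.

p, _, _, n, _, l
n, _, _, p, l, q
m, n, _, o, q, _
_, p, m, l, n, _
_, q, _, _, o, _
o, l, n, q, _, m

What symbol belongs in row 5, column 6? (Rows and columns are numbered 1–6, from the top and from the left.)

n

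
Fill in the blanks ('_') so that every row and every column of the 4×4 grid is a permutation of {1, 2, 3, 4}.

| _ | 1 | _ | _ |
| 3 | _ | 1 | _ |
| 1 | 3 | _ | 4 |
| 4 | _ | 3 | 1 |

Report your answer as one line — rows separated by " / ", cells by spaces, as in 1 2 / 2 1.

2 1 4 3 / 3 4 1 2 / 1 3 2 4 / 4 2 3 1

(r1,c1) = 2
(r1,c3) = 4
(r1,c4) = 3
(r2,c4) = 2
(r3,c3) = 2
(r4,c2) = 2
(r2,c2) = 4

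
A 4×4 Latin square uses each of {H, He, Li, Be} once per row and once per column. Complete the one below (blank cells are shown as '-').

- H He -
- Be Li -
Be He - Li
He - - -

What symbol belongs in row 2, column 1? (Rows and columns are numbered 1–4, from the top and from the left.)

H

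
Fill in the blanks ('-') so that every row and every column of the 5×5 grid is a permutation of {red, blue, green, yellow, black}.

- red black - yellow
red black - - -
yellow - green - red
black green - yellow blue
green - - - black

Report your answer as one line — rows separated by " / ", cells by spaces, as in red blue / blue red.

blue red black green yellow / red black yellow blue green / yellow blue green black red / black green red yellow blue / green yellow blue red black

Cell (r1,c1): row 1 has {red,yellow,black}; column 1 has {red,green,yellow,black} → blue.
Cell (r1,c4): row 1 has {red,blue,yellow,black}; column 4 has {yellow} → green.
Cell (r2,c4): row 2 has {red,black}; column 4 has {green,yellow} → blue.
Cell (r2,c5): row 2 has {red,blue,black}; column 5 has {red,blue,yellow,black} → green.
Cell (r3,c2): row 3 has {red,green,yellow}; column 2 has {red,green,black} → blue.
Cell (r3,c4): row 3 has {red,blue,green,yellow}; column 4 has {blue,green,yellow} → black.
Cell (r4,c3): row 4 has {blue,green,yellow,black}; column 3 has {green,black} → red.
Cell (r5,c2): row 5 has {green,black}; column 2 has {red,blue,green,black} → yellow.
Cell (r5,c3): row 5 has {green,yellow,black}; column 3 has {red,green,black} → blue.
Cell (r5,c4): row 5 has {blue,green,yellow,black}; column 4 has {blue,green,yellow,black} → red.
Cell (r2,c3): row 2 has {red,blue,green,black}; column 3 has {red,blue,green,black} → yellow.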